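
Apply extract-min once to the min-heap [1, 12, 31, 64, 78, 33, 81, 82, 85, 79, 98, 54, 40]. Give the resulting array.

[12, 40, 31, 64, 78, 33, 81, 82, 85, 79, 98, 54]

remove root 1; move last element 40 to root → [40, 12, 31, 64, 78, 33, 81, 82, 85, 79, 98, 54]
40 vs smaller child 12 at index 1, swap → [12, 40, 31, 64, 78, 33, 81, 82, 85, 79, 98, 54]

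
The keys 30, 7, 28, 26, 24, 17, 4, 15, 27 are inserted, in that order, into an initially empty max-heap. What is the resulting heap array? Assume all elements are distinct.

Insert 30:
  append 30 at index 0 → [30] (no swap needed)
Insert 7:
  append 7 at index 1 → [30, 7] (no swap needed)
Insert 28:
  append 28 at index 2 → [30, 7, 28] (no swap needed)
Insert 26:
  append 26 at index 3 → [30, 7, 28, 26]
  26 > parent 7 at index 1, swap → [30, 26, 28, 7]
Insert 24:
  append 24 at index 4 → [30, 26, 28, 7, 24] (no swap needed)
Insert 17:
  append 17 at index 5 → [30, 26, 28, 7, 24, 17] (no swap needed)
Insert 4:
  append 4 at index 6 → [30, 26, 28, 7, 24, 17, 4] (no swap needed)
Insert 15:
  append 15 at index 7 → [30, 26, 28, 7, 24, 17, 4, 15]
  15 > parent 7 at index 3, swap → [30, 26, 28, 15, 24, 17, 4, 7]
Insert 27:
  append 27 at index 8 → [30, 26, 28, 15, 24, 17, 4, 7, 27]
  27 > parent 15 at index 3, swap → [30, 26, 28, 27, 24, 17, 4, 7, 15]
  27 > parent 26 at index 1, swap → [30, 27, 28, 26, 24, 17, 4, 7, 15]

[30, 27, 28, 26, 24, 17, 4, 7, 15]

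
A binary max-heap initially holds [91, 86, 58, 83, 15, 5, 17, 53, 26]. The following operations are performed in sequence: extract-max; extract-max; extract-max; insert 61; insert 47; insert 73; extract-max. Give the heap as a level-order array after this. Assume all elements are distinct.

[61, 53, 58, 47, 15, 5, 17, 26]

extract-max → returns 91:
  remove root 91; move last element 26 to root → [26, 86, 58, 83, 15, 5, 17, 53]
  26 vs larger child 86 at index 1, swap → [86, 26, 58, 83, 15, 5, 17, 53]
  26 vs larger child 83 at index 3, swap → [86, 83, 58, 26, 15, 5, 17, 53]
  26 vs only child 53 at index 7, swap → [86, 83, 58, 53, 15, 5, 17, 26]
extract-max → returns 86:
  remove root 86; move last element 26 to root → [26, 83, 58, 53, 15, 5, 17]
  26 vs larger child 83 at index 1, swap → [83, 26, 58, 53, 15, 5, 17]
  26 vs larger child 53 at index 3, swap → [83, 53, 58, 26, 15, 5, 17]
extract-max → returns 83:
  remove root 83; move last element 17 to root → [17, 53, 58, 26, 15, 5]
  17 vs larger child 58 at index 2, swap → [58, 53, 17, 26, 15, 5]
insert 61:
  append 61 at index 6 → [58, 53, 17, 26, 15, 5, 61]
  61 > parent 17 at index 2, swap → [58, 53, 61, 26, 15, 5, 17]
  61 > parent 58 at index 0, swap → [61, 53, 58, 26, 15, 5, 17]
insert 47:
  append 47 at index 7 → [61, 53, 58, 26, 15, 5, 17, 47]
  47 > parent 26 at index 3, swap → [61, 53, 58, 47, 15, 5, 17, 26]
insert 73:
  append 73 at index 8 → [61, 53, 58, 47, 15, 5, 17, 26, 73]
  73 > parent 47 at index 3, swap → [61, 53, 58, 73, 15, 5, 17, 26, 47]
  73 > parent 53 at index 1, swap → [61, 73, 58, 53, 15, 5, 17, 26, 47]
  73 > parent 61 at index 0, swap → [73, 61, 58, 53, 15, 5, 17, 26, 47]
extract-max → returns 73:
  remove root 73; move last element 47 to root → [47, 61, 58, 53, 15, 5, 17, 26]
  47 vs larger child 61 at index 1, swap → [61, 47, 58, 53, 15, 5, 17, 26]
  47 vs larger child 53 at index 3, swap → [61, 53, 58, 47, 15, 5, 17, 26]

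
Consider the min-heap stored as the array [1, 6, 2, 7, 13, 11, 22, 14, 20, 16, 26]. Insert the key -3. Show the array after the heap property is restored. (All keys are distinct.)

append -3 at index 11 → [1, 6, 2, 7, 13, 11, 22, 14, 20, 16, 26, -3]
-3 < parent 11 at index 5, swap → [1, 6, 2, 7, 13, -3, 22, 14, 20, 16, 26, 11]
-3 < parent 2 at index 2, swap → [1, 6, -3, 7, 13, 2, 22, 14, 20, 16, 26, 11]
-3 < parent 1 at index 0, swap → [-3, 6, 1, 7, 13, 2, 22, 14, 20, 16, 26, 11]

[-3, 6, 1, 7, 13, 2, 22, 14, 20, 16, 26, 11]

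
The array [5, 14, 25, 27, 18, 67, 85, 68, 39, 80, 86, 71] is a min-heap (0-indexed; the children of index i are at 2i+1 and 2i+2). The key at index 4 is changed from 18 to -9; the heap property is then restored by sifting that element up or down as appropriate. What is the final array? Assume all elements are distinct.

[-9, 5, 25, 27, 14, 67, 85, 68, 39, 80, 86, 71]

set index 4 from 18 to -9 → [5, 14, 25, 27, -9, 67, 85, 68, 39, 80, 86, 71]
-9 < parent 14 at index 1, swap → [5, -9, 25, 27, 14, 67, 85, 68, 39, 80, 86, 71]
-9 < parent 5 at index 0, swap → [-9, 5, 25, 27, 14, 67, 85, 68, 39, 80, 86, 71]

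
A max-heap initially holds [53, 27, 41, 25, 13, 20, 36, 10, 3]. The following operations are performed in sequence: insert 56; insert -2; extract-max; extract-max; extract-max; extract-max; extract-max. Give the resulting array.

[25, 13, 20, 10, -2, 3]

insert 56:
  append 56 at index 9 → [53, 27, 41, 25, 13, 20, 36, 10, 3, 56]
  56 > parent 13 at index 4, swap → [53, 27, 41, 25, 56, 20, 36, 10, 3, 13]
  56 > parent 27 at index 1, swap → [53, 56, 41, 25, 27, 20, 36, 10, 3, 13]
  56 > parent 53 at index 0, swap → [56, 53, 41, 25, 27, 20, 36, 10, 3, 13]
insert -2:
  append -2 at index 10 → [56, 53, 41, 25, 27, 20, 36, 10, 3, 13, -2] (no swap needed)
extract-max → returns 56:
  remove root 56; move last element -2 to root → [-2, 53, 41, 25, 27, 20, 36, 10, 3, 13]
  -2 vs larger child 53 at index 1, swap → [53, -2, 41, 25, 27, 20, 36, 10, 3, 13]
  -2 vs larger child 27 at index 4, swap → [53, 27, 41, 25, -2, 20, 36, 10, 3, 13]
  -2 vs only child 13 at index 9, swap → [53, 27, 41, 25, 13, 20, 36, 10, 3, -2]
extract-max → returns 53:
  remove root 53; move last element -2 to root → [-2, 27, 41, 25, 13, 20, 36, 10, 3]
  -2 vs larger child 41 at index 2, swap → [41, 27, -2, 25, 13, 20, 36, 10, 3]
  -2 vs larger child 36 at index 6, swap → [41, 27, 36, 25, 13, 20, -2, 10, 3]
extract-max → returns 41:
  remove root 41; move last element 3 to root → [3, 27, 36, 25, 13, 20, -2, 10]
  3 vs larger child 36 at index 2, swap → [36, 27, 3, 25, 13, 20, -2, 10]
  3 vs larger child 20 at index 5, swap → [36, 27, 20, 25, 13, 3, -2, 10]
extract-max → returns 36:
  remove root 36; move last element 10 to root → [10, 27, 20, 25, 13, 3, -2]
  10 vs larger child 27 at index 1, swap → [27, 10, 20, 25, 13, 3, -2]
  10 vs larger child 25 at index 3, swap → [27, 25, 20, 10, 13, 3, -2]
extract-max → returns 27:
  remove root 27; move last element -2 to root → [-2, 25, 20, 10, 13, 3]
  -2 vs larger child 25 at index 1, swap → [25, -2, 20, 10, 13, 3]
  -2 vs larger child 13 at index 4, swap → [25, 13, 20, 10, -2, 3]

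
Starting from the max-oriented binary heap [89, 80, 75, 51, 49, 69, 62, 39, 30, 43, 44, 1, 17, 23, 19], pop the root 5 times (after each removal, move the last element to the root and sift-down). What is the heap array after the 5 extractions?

[51, 49, 23, 39, 44, 1, 17, 19, 30, 43]

extract-max #1 returns 89:
  remove root 89; move last element 19 to root → [19, 80, 75, 51, 49, 69, 62, 39, 30, 43, 44, 1, 17, 23]
  19 vs larger child 80 at index 1, swap → [80, 19, 75, 51, 49, 69, 62, 39, 30, 43, 44, 1, 17, 23]
  19 vs larger child 51 at index 3, swap → [80, 51, 75, 19, 49, 69, 62, 39, 30, 43, 44, 1, 17, 23]
  19 vs larger child 39 at index 7, swap → [80, 51, 75, 39, 49, 69, 62, 19, 30, 43, 44, 1, 17, 23]
extract-max #2 returns 80:
  remove root 80; move last element 23 to root → [23, 51, 75, 39, 49, 69, 62, 19, 30, 43, 44, 1, 17]
  23 vs larger child 75 at index 2, swap → [75, 51, 23, 39, 49, 69, 62, 19, 30, 43, 44, 1, 17]
  23 vs larger child 69 at index 5, swap → [75, 51, 69, 39, 49, 23, 62, 19, 30, 43, 44, 1, 17]
extract-max #3 returns 75:
  remove root 75; move last element 17 to root → [17, 51, 69, 39, 49, 23, 62, 19, 30, 43, 44, 1]
  17 vs larger child 69 at index 2, swap → [69, 51, 17, 39, 49, 23, 62, 19, 30, 43, 44, 1]
  17 vs larger child 62 at index 6, swap → [69, 51, 62, 39, 49, 23, 17, 19, 30, 43, 44, 1]
extract-max #4 returns 69:
  remove root 69; move last element 1 to root → [1, 51, 62, 39, 49, 23, 17, 19, 30, 43, 44]
  1 vs larger child 62 at index 2, swap → [62, 51, 1, 39, 49, 23, 17, 19, 30, 43, 44]
  1 vs larger child 23 at index 5, swap → [62, 51, 23, 39, 49, 1, 17, 19, 30, 43, 44]
extract-max #5 returns 62:
  remove root 62; move last element 44 to root → [44, 51, 23, 39, 49, 1, 17, 19, 30, 43]
  44 vs larger child 51 at index 1, swap → [51, 44, 23, 39, 49, 1, 17, 19, 30, 43]
  44 vs larger child 49 at index 4, swap → [51, 49, 23, 39, 44, 1, 17, 19, 30, 43]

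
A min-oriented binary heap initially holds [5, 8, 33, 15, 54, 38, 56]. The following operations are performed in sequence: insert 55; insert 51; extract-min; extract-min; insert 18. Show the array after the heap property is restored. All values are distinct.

[15, 18, 33, 51, 54, 38, 56, 55]

insert 55:
  append 55 at index 7 → [5, 8, 33, 15, 54, 38, 56, 55] (no swap needed)
insert 51:
  append 51 at index 8 → [5, 8, 33, 15, 54, 38, 56, 55, 51] (no swap needed)
extract-min → returns 5:
  remove root 5; move last element 51 to root → [51, 8, 33, 15, 54, 38, 56, 55]
  51 vs smaller child 8 at index 1, swap → [8, 51, 33, 15, 54, 38, 56, 55]
  51 vs smaller child 15 at index 3, swap → [8, 15, 33, 51, 54, 38, 56, 55]
extract-min → returns 8:
  remove root 8; move last element 55 to root → [55, 15, 33, 51, 54, 38, 56]
  55 vs smaller child 15 at index 1, swap → [15, 55, 33, 51, 54, 38, 56]
  55 vs smaller child 51 at index 3, swap → [15, 51, 33, 55, 54, 38, 56]
insert 18:
  append 18 at index 7 → [15, 51, 33, 55, 54, 38, 56, 18]
  18 < parent 55 at index 3, swap → [15, 51, 33, 18, 54, 38, 56, 55]
  18 < parent 51 at index 1, swap → [15, 18, 33, 51, 54, 38, 56, 55]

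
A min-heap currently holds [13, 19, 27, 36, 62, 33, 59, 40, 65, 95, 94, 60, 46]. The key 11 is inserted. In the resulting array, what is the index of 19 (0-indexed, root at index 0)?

1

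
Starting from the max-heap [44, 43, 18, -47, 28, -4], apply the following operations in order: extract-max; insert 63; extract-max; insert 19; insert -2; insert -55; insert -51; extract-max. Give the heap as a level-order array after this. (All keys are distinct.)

extract-max → returns 44:
  remove root 44; move last element -4 to root → [-4, 43, 18, -47, 28]
  -4 vs larger child 43 at index 1, swap → [43, -4, 18, -47, 28]
  -4 vs larger child 28 at index 4, swap → [43, 28, 18, -47, -4]
insert 63:
  append 63 at index 5 → [43, 28, 18, -47, -4, 63]
  63 > parent 18 at index 2, swap → [43, 28, 63, -47, -4, 18]
  63 > parent 43 at index 0, swap → [63, 28, 43, -47, -4, 18]
extract-max → returns 63:
  remove root 63; move last element 18 to root → [18, 28, 43, -47, -4]
  18 vs larger child 43 at index 2, swap → [43, 28, 18, -47, -4]
insert 19:
  append 19 at index 5 → [43, 28, 18, -47, -4, 19]
  19 > parent 18 at index 2, swap → [43, 28, 19, -47, -4, 18]
insert -2:
  append -2 at index 6 → [43, 28, 19, -47, -4, 18, -2] (no swap needed)
insert -55:
  append -55 at index 7 → [43, 28, 19, -47, -4, 18, -2, -55] (no swap needed)
insert -51:
  append -51 at index 8 → [43, 28, 19, -47, -4, 18, -2, -55, -51] (no swap needed)
extract-max → returns 43:
  remove root 43; move last element -51 to root → [-51, 28, 19, -47, -4, 18, -2, -55]
  -51 vs larger child 28 at index 1, swap → [28, -51, 19, -47, -4, 18, -2, -55]
  -51 vs larger child -4 at index 4, swap → [28, -4, 19, -47, -51, 18, -2, -55]

[28, -4, 19, -47, -51, 18, -2, -55]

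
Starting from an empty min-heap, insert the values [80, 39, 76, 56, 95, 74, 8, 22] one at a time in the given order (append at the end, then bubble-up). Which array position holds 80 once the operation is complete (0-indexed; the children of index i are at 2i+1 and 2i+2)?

7

Insert 80:
  append 80 at index 0 → [80] (no swap needed)
Insert 39:
  append 39 at index 1 → [80, 39]
  39 < parent 80 at index 0, swap → [39, 80]
Insert 76:
  append 76 at index 2 → [39, 80, 76] (no swap needed)
Insert 56:
  append 56 at index 3 → [39, 80, 76, 56]
  56 < parent 80 at index 1, swap → [39, 56, 76, 80]
Insert 95:
  append 95 at index 4 → [39, 56, 76, 80, 95] (no swap needed)
Insert 74:
  append 74 at index 5 → [39, 56, 76, 80, 95, 74]
  74 < parent 76 at index 2, swap → [39, 56, 74, 80, 95, 76]
Insert 8:
  append 8 at index 6 → [39, 56, 74, 80, 95, 76, 8]
  8 < parent 74 at index 2, swap → [39, 56, 8, 80, 95, 76, 74]
  8 < parent 39 at index 0, swap → [8, 56, 39, 80, 95, 76, 74]
Insert 22:
  append 22 at index 7 → [8, 56, 39, 80, 95, 76, 74, 22]
  22 < parent 80 at index 3, swap → [8, 56, 39, 22, 95, 76, 74, 80]
  22 < parent 56 at index 1, swap → [8, 22, 39, 56, 95, 76, 74, 80]
resulting array: [8, 22, 39, 56, 95, 76, 74, 80]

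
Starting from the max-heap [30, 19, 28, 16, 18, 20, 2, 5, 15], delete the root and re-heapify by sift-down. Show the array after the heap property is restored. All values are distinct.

remove root 30; move last element 15 to root → [15, 19, 28, 16, 18, 20, 2, 5]
15 vs larger child 28 at index 2, swap → [28, 19, 15, 16, 18, 20, 2, 5]
15 vs larger child 20 at index 5, swap → [28, 19, 20, 16, 18, 15, 2, 5]

[28, 19, 20, 16, 18, 15, 2, 5]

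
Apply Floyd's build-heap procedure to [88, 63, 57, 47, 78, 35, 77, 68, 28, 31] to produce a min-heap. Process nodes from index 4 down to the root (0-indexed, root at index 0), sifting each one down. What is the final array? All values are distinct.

sift down from index 4:
  78 vs only child 31 at index 9, swap → [88, 63, 57, 47, 31, 35, 77, 68, 28, 78]
sift down from index 3:
  47 vs smaller child 28 at index 8, swap → [88, 63, 57, 28, 31, 35, 77, 68, 47, 78]
sift down from index 2:
  57 vs smaller child 35 at index 5, swap → [88, 63, 35, 28, 31, 57, 77, 68, 47, 78]
sift down from index 1:
  63 vs smaller child 28 at index 3, swap → [88, 28, 35, 63, 31, 57, 77, 68, 47, 78]
  63 vs smaller child 47 at index 8, swap → [88, 28, 35, 47, 31, 57, 77, 68, 63, 78]
sift down from index 0:
  88 vs smaller child 28 at index 1, swap → [28, 88, 35, 47, 31, 57, 77, 68, 63, 78]
  88 vs smaller child 31 at index 4, swap → [28, 31, 35, 47, 88, 57, 77, 68, 63, 78]
  88 vs only child 78 at index 9, swap → [28, 31, 35, 47, 78, 57, 77, 68, 63, 88]

[28, 31, 35, 47, 78, 57, 77, 68, 63, 88]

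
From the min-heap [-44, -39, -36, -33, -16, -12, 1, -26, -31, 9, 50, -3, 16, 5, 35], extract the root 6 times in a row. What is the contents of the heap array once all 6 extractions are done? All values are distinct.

[-16, 5, -12, 16, 9, -3, 1, 50, 35]

extract-min #1 returns -44:
  remove root -44; move last element 35 to root → [35, -39, -36, -33, -16, -12, 1, -26, -31, 9, 50, -3, 16, 5]
  35 vs smaller child -39 at index 1, swap → [-39, 35, -36, -33, -16, -12, 1, -26, -31, 9, 50, -3, 16, 5]
  35 vs smaller child -33 at index 3, swap → [-39, -33, -36, 35, -16, -12, 1, -26, -31, 9, 50, -3, 16, 5]
  35 vs smaller child -31 at index 8, swap → [-39, -33, -36, -31, -16, -12, 1, -26, 35, 9, 50, -3, 16, 5]
extract-min #2 returns -39:
  remove root -39; move last element 5 to root → [5, -33, -36, -31, -16, -12, 1, -26, 35, 9, 50, -3, 16]
  5 vs smaller child -36 at index 2, swap → [-36, -33, 5, -31, -16, -12, 1, -26, 35, 9, 50, -3, 16]
  5 vs smaller child -12 at index 5, swap → [-36, -33, -12, -31, -16, 5, 1, -26, 35, 9, 50, -3, 16]
  5 vs smaller child -3 at index 11, swap → [-36, -33, -12, -31, -16, -3, 1, -26, 35, 9, 50, 5, 16]
extract-min #3 returns -36:
  remove root -36; move last element 16 to root → [16, -33, -12, -31, -16, -3, 1, -26, 35, 9, 50, 5]
  16 vs smaller child -33 at index 1, swap → [-33, 16, -12, -31, -16, -3, 1, -26, 35, 9, 50, 5]
  16 vs smaller child -31 at index 3, swap → [-33, -31, -12, 16, -16, -3, 1, -26, 35, 9, 50, 5]
  16 vs smaller child -26 at index 7, swap → [-33, -31, -12, -26, -16, -3, 1, 16, 35, 9, 50, 5]
extract-min #4 returns -33:
  remove root -33; move last element 5 to root → [5, -31, -12, -26, -16, -3, 1, 16, 35, 9, 50]
  5 vs smaller child -31 at index 1, swap → [-31, 5, -12, -26, -16, -3, 1, 16, 35, 9, 50]
  5 vs smaller child -26 at index 3, swap → [-31, -26, -12, 5, -16, -3, 1, 16, 35, 9, 50]
extract-min #5 returns -31:
  remove root -31; move last element 50 to root → [50, -26, -12, 5, -16, -3, 1, 16, 35, 9]
  50 vs smaller child -26 at index 1, swap → [-26, 50, -12, 5, -16, -3, 1, 16, 35, 9]
  50 vs smaller child -16 at index 4, swap → [-26, -16, -12, 5, 50, -3, 1, 16, 35, 9]
  50 vs only child 9 at index 9, swap → [-26, -16, -12, 5, 9, -3, 1, 16, 35, 50]
extract-min #6 returns -26:
  remove root -26; move last element 50 to root → [50, -16, -12, 5, 9, -3, 1, 16, 35]
  50 vs smaller child -16 at index 1, swap → [-16, 50, -12, 5, 9, -3, 1, 16, 35]
  50 vs smaller child 5 at index 3, swap → [-16, 5, -12, 50, 9, -3, 1, 16, 35]
  50 vs smaller child 16 at index 7, swap → [-16, 5, -12, 16, 9, -3, 1, 50, 35]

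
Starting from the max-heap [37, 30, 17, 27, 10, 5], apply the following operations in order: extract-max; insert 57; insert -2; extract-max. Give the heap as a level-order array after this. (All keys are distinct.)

[30, 27, 17, 5, 10, -2]

extract-max → returns 37:
  remove root 37; move last element 5 to root → [5, 30, 17, 27, 10]
  5 vs larger child 30 at index 1, swap → [30, 5, 17, 27, 10]
  5 vs larger child 27 at index 3, swap → [30, 27, 17, 5, 10]
insert 57:
  append 57 at index 5 → [30, 27, 17, 5, 10, 57]
  57 > parent 17 at index 2, swap → [30, 27, 57, 5, 10, 17]
  57 > parent 30 at index 0, swap → [57, 27, 30, 5, 10, 17]
insert -2:
  append -2 at index 6 → [57, 27, 30, 5, 10, 17, -2] (no swap needed)
extract-max → returns 57:
  remove root 57; move last element -2 to root → [-2, 27, 30, 5, 10, 17]
  -2 vs larger child 30 at index 2, swap → [30, 27, -2, 5, 10, 17]
  -2 vs only child 17 at index 5, swap → [30, 27, 17, 5, 10, -2]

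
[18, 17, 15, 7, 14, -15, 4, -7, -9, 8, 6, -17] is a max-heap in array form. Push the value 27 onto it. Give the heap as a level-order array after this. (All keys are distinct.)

append 27 at index 12 → [18, 17, 15, 7, 14, -15, 4, -7, -9, 8, 6, -17, 27]
27 > parent -15 at index 5, swap → [18, 17, 15, 7, 14, 27, 4, -7, -9, 8, 6, -17, -15]
27 > parent 15 at index 2, swap → [18, 17, 27, 7, 14, 15, 4, -7, -9, 8, 6, -17, -15]
27 > parent 18 at index 0, swap → [27, 17, 18, 7, 14, 15, 4, -7, -9, 8, 6, -17, -15]

[27, 17, 18, 7, 14, 15, 4, -7, -9, 8, 6, -17, -15]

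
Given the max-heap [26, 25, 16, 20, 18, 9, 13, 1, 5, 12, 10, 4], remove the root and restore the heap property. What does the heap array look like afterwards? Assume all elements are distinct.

[25, 20, 16, 5, 18, 9, 13, 1, 4, 12, 10]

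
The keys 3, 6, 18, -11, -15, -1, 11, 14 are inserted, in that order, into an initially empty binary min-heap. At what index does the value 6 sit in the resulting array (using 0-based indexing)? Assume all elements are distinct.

3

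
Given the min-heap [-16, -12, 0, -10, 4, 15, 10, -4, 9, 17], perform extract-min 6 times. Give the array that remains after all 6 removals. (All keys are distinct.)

extract-min #1 returns -16:
  remove root -16; move last element 17 to root → [17, -12, 0, -10, 4, 15, 10, -4, 9]
  17 vs smaller child -12 at index 1, swap → [-12, 17, 0, -10, 4, 15, 10, -4, 9]
  17 vs smaller child -10 at index 3, swap → [-12, -10, 0, 17, 4, 15, 10, -4, 9]
  17 vs smaller child -4 at index 7, swap → [-12, -10, 0, -4, 4, 15, 10, 17, 9]
extract-min #2 returns -12:
  remove root -12; move last element 9 to root → [9, -10, 0, -4, 4, 15, 10, 17]
  9 vs smaller child -10 at index 1, swap → [-10, 9, 0, -4, 4, 15, 10, 17]
  9 vs smaller child -4 at index 3, swap → [-10, -4, 0, 9, 4, 15, 10, 17]
extract-min #3 returns -10:
  remove root -10; move last element 17 to root → [17, -4, 0, 9, 4, 15, 10]
  17 vs smaller child -4 at index 1, swap → [-4, 17, 0, 9, 4, 15, 10]
  17 vs smaller child 4 at index 4, swap → [-4, 4, 0, 9, 17, 15, 10]
extract-min #4 returns -4:
  remove root -4; move last element 10 to root → [10, 4, 0, 9, 17, 15]
  10 vs smaller child 0 at index 2, swap → [0, 4, 10, 9, 17, 15]
extract-min #5 returns 0:
  remove root 0; move last element 15 to root → [15, 4, 10, 9, 17]
  15 vs smaller child 4 at index 1, swap → [4, 15, 10, 9, 17]
  15 vs smaller child 9 at index 3, swap → [4, 9, 10, 15, 17]
extract-min #6 returns 4:
  remove root 4; move last element 17 to root → [17, 9, 10, 15]
  17 vs smaller child 9 at index 1, swap → [9, 17, 10, 15]
  17 vs only child 15 at index 3, swap → [9, 15, 10, 17]

[9, 15, 10, 17]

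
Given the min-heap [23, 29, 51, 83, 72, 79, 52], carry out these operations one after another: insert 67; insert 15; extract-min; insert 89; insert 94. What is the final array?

[23, 29, 51, 67, 72, 79, 52, 83, 89, 94]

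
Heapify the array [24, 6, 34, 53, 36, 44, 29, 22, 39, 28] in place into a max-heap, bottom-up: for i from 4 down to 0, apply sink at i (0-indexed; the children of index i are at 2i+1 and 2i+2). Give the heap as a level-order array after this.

sift down from index 4: already satisfies heap property
sift down from index 3: already satisfies heap property
sift down from index 2:
  34 vs larger child 44 at index 5, swap → [24, 6, 44, 53, 36, 34, 29, 22, 39, 28]
sift down from index 1:
  6 vs larger child 53 at index 3, swap → [24, 53, 44, 6, 36, 34, 29, 22, 39, 28]
  6 vs larger child 39 at index 8, swap → [24, 53, 44, 39, 36, 34, 29, 22, 6, 28]
sift down from index 0:
  24 vs larger child 53 at index 1, swap → [53, 24, 44, 39, 36, 34, 29, 22, 6, 28]
  24 vs larger child 39 at index 3, swap → [53, 39, 44, 24, 36, 34, 29, 22, 6, 28]

[53, 39, 44, 24, 36, 34, 29, 22, 6, 28]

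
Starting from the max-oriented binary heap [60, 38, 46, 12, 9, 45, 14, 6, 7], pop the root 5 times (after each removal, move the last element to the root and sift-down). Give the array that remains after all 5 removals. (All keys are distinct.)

extract-max #1 returns 60:
  remove root 60; move last element 7 to root → [7, 38, 46, 12, 9, 45, 14, 6]
  7 vs larger child 46 at index 2, swap → [46, 38, 7, 12, 9, 45, 14, 6]
  7 vs larger child 45 at index 5, swap → [46, 38, 45, 12, 9, 7, 14, 6]
extract-max #2 returns 46:
  remove root 46; move last element 6 to root → [6, 38, 45, 12, 9, 7, 14]
  6 vs larger child 45 at index 2, swap → [45, 38, 6, 12, 9, 7, 14]
  6 vs larger child 14 at index 6, swap → [45, 38, 14, 12, 9, 7, 6]
extract-max #3 returns 45:
  remove root 45; move last element 6 to root → [6, 38, 14, 12, 9, 7]
  6 vs larger child 38 at index 1, swap → [38, 6, 14, 12, 9, 7]
  6 vs larger child 12 at index 3, swap → [38, 12, 14, 6, 9, 7]
extract-max #4 returns 38:
  remove root 38; move last element 7 to root → [7, 12, 14, 6, 9]
  7 vs larger child 14 at index 2, swap → [14, 12, 7, 6, 9]
extract-max #5 returns 14:
  remove root 14; move last element 9 to root → [9, 12, 7, 6]
  9 vs larger child 12 at index 1, swap → [12, 9, 7, 6]

[12, 9, 7, 6]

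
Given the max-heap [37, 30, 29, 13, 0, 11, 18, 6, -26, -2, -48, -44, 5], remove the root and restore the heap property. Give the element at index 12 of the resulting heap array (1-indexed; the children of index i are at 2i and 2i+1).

-44

remove root 37; move last element 5 to root → [5, 30, 29, 13, 0, 11, 18, 6, -26, -2, -48, -44]
5 vs larger child 30 at index 2, swap → [30, 5, 29, 13, 0, 11, 18, 6, -26, -2, -48, -44]
5 vs larger child 13 at index 4, swap → [30, 13, 29, 5, 0, 11, 18, 6, -26, -2, -48, -44]
5 vs larger child 6 at index 8, swap → [30, 13, 29, 6, 0, 11, 18, 5, -26, -2, -48, -44]
resulting array: [30, 13, 29, 6, 0, 11, 18, 5, -26, -2, -48, -44]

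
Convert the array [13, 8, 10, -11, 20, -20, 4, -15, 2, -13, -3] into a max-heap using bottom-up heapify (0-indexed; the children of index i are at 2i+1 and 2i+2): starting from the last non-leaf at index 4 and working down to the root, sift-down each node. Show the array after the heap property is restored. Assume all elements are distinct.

sift down from index 4: already satisfies heap property
sift down from index 3:
  -11 vs larger child 2 at index 8, swap → [13, 8, 10, 2, 20, -20, 4, -15, -11, -13, -3]
sift down from index 2: already satisfies heap property
sift down from index 1:
  8 vs larger child 20 at index 4, swap → [13, 20, 10, 2, 8, -20, 4, -15, -11, -13, -3]
sift down from index 0:
  13 vs larger child 20 at index 1, swap → [20, 13, 10, 2, 8, -20, 4, -15, -11, -13, -3]

[20, 13, 10, 2, 8, -20, 4, -15, -11, -13, -3]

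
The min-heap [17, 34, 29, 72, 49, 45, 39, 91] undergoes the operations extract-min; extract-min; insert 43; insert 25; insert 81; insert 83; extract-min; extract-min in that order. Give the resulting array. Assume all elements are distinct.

[39, 49, 43, 72, 83, 45, 81, 91]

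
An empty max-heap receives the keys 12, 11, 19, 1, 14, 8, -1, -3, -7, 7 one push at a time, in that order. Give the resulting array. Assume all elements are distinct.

[19, 14, 12, 1, 11, 8, -1, -3, -7, 7]

Insert 12:
  append 12 at index 0 → [12] (no swap needed)
Insert 11:
  append 11 at index 1 → [12, 11] (no swap needed)
Insert 19:
  append 19 at index 2 → [12, 11, 19]
  19 > parent 12 at index 0, swap → [19, 11, 12]
Insert 1:
  append 1 at index 3 → [19, 11, 12, 1] (no swap needed)
Insert 14:
  append 14 at index 4 → [19, 11, 12, 1, 14]
  14 > parent 11 at index 1, swap → [19, 14, 12, 1, 11]
Insert 8:
  append 8 at index 5 → [19, 14, 12, 1, 11, 8] (no swap needed)
Insert -1:
  append -1 at index 6 → [19, 14, 12, 1, 11, 8, -1] (no swap needed)
Insert -3:
  append -3 at index 7 → [19, 14, 12, 1, 11, 8, -1, -3] (no swap needed)
Insert -7:
  append -7 at index 8 → [19, 14, 12, 1, 11, 8, -1, -3, -7] (no swap needed)
Insert 7:
  append 7 at index 9 → [19, 14, 12, 1, 11, 8, -1, -3, -7, 7] (no swap needed)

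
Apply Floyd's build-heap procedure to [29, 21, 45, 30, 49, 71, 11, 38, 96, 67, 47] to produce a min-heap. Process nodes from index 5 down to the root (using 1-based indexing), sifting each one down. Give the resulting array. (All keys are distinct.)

[11, 21, 29, 30, 47, 71, 45, 38, 96, 67, 49]

sift down from index 5:
  49 vs smaller child 47 at index 11, swap → [29, 21, 45, 30, 47, 71, 11, 38, 96, 67, 49]
sift down from index 4: already satisfies heap property
sift down from index 3:
  45 vs smaller child 11 at index 7, swap → [29, 21, 11, 30, 47, 71, 45, 38, 96, 67, 49]
sift down from index 2: already satisfies heap property
sift down from index 1:
  29 vs smaller child 11 at index 3, swap → [11, 21, 29, 30, 47, 71, 45, 38, 96, 67, 49]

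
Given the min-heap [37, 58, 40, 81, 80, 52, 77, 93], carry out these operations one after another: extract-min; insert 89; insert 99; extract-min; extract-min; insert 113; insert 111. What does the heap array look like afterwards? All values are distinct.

extract-min → returns 37:
  remove root 37; move last element 93 to root → [93, 58, 40, 81, 80, 52, 77]
  93 vs smaller child 40 at index 2, swap → [40, 58, 93, 81, 80, 52, 77]
  93 vs smaller child 52 at index 5, swap → [40, 58, 52, 81, 80, 93, 77]
insert 89:
  append 89 at index 7 → [40, 58, 52, 81, 80, 93, 77, 89] (no swap needed)
insert 99:
  append 99 at index 8 → [40, 58, 52, 81, 80, 93, 77, 89, 99] (no swap needed)
extract-min → returns 40:
  remove root 40; move last element 99 to root → [99, 58, 52, 81, 80, 93, 77, 89]
  99 vs smaller child 52 at index 2, swap → [52, 58, 99, 81, 80, 93, 77, 89]
  99 vs smaller child 77 at index 6, swap → [52, 58, 77, 81, 80, 93, 99, 89]
extract-min → returns 52:
  remove root 52; move last element 89 to root → [89, 58, 77, 81, 80, 93, 99]
  89 vs smaller child 58 at index 1, swap → [58, 89, 77, 81, 80, 93, 99]
  89 vs smaller child 80 at index 4, swap → [58, 80, 77, 81, 89, 93, 99]
insert 113:
  append 113 at index 7 → [58, 80, 77, 81, 89, 93, 99, 113] (no swap needed)
insert 111:
  append 111 at index 8 → [58, 80, 77, 81, 89, 93, 99, 113, 111] (no swap needed)

[58, 80, 77, 81, 89, 93, 99, 113, 111]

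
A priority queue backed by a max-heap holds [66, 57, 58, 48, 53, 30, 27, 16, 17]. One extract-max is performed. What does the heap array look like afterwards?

remove root 66; move last element 17 to root → [17, 57, 58, 48, 53, 30, 27, 16]
17 vs larger child 58 at index 2, swap → [58, 57, 17, 48, 53, 30, 27, 16]
17 vs larger child 30 at index 5, swap → [58, 57, 30, 48, 53, 17, 27, 16]

[58, 57, 30, 48, 53, 17, 27, 16]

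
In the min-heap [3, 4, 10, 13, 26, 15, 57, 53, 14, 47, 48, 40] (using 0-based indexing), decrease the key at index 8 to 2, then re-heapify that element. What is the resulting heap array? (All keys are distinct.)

set index 8 from 14 to 2 → [3, 4, 10, 13, 26, 15, 57, 53, 2, 47, 48, 40]
2 < parent 13 at index 3, swap → [3, 4, 10, 2, 26, 15, 57, 53, 13, 47, 48, 40]
2 < parent 4 at index 1, swap → [3, 2, 10, 4, 26, 15, 57, 53, 13, 47, 48, 40]
2 < parent 3 at index 0, swap → [2, 3, 10, 4, 26, 15, 57, 53, 13, 47, 48, 40]

[2, 3, 10, 4, 26, 15, 57, 53, 13, 47, 48, 40]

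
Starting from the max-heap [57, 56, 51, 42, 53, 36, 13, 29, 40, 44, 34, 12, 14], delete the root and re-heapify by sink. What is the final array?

[56, 53, 51, 42, 44, 36, 13, 29, 40, 14, 34, 12]

remove root 57; move last element 14 to root → [14, 56, 51, 42, 53, 36, 13, 29, 40, 44, 34, 12]
14 vs larger child 56 at index 1, swap → [56, 14, 51, 42, 53, 36, 13, 29, 40, 44, 34, 12]
14 vs larger child 53 at index 4, swap → [56, 53, 51, 42, 14, 36, 13, 29, 40, 44, 34, 12]
14 vs larger child 44 at index 9, swap → [56, 53, 51, 42, 44, 36, 13, 29, 40, 14, 34, 12]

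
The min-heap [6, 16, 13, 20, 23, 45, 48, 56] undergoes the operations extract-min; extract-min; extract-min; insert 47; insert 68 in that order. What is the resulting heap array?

[20, 23, 45, 48, 56, 47, 68]

extract-min → returns 6:
  remove root 6; move last element 56 to root → [56, 16, 13, 20, 23, 45, 48]
  56 vs smaller child 13 at index 2, swap → [13, 16, 56, 20, 23, 45, 48]
  56 vs smaller child 45 at index 5, swap → [13, 16, 45, 20, 23, 56, 48]
extract-min → returns 13:
  remove root 13; move last element 48 to root → [48, 16, 45, 20, 23, 56]
  48 vs smaller child 16 at index 1, swap → [16, 48, 45, 20, 23, 56]
  48 vs smaller child 20 at index 3, swap → [16, 20, 45, 48, 23, 56]
extract-min → returns 16:
  remove root 16; move last element 56 to root → [56, 20, 45, 48, 23]
  56 vs smaller child 20 at index 1, swap → [20, 56, 45, 48, 23]
  56 vs smaller child 23 at index 4, swap → [20, 23, 45, 48, 56]
insert 47:
  append 47 at index 5 → [20, 23, 45, 48, 56, 47] (no swap needed)
insert 68:
  append 68 at index 6 → [20, 23, 45, 48, 56, 47, 68] (no swap needed)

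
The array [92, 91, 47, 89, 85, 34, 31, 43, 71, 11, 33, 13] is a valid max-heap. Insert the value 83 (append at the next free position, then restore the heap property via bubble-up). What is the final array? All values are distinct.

[92, 91, 83, 89, 85, 47, 31, 43, 71, 11, 33, 13, 34]

append 83 at index 12 → [92, 91, 47, 89, 85, 34, 31, 43, 71, 11, 33, 13, 83]
83 > parent 34 at index 5, swap → [92, 91, 47, 89, 85, 83, 31, 43, 71, 11, 33, 13, 34]
83 > parent 47 at index 2, swap → [92, 91, 83, 89, 85, 47, 31, 43, 71, 11, 33, 13, 34]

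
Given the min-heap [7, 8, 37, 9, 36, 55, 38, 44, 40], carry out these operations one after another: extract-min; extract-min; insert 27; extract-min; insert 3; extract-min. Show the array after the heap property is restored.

extract-min → returns 7:
  remove root 7; move last element 40 to root → [40, 8, 37, 9, 36, 55, 38, 44]
  40 vs smaller child 8 at index 1, swap → [8, 40, 37, 9, 36, 55, 38, 44]
  40 vs smaller child 9 at index 3, swap → [8, 9, 37, 40, 36, 55, 38, 44]
extract-min → returns 8:
  remove root 8; move last element 44 to root → [44, 9, 37, 40, 36, 55, 38]
  44 vs smaller child 9 at index 1, swap → [9, 44, 37, 40, 36, 55, 38]
  44 vs smaller child 36 at index 4, swap → [9, 36, 37, 40, 44, 55, 38]
insert 27:
  append 27 at index 7 → [9, 36, 37, 40, 44, 55, 38, 27]
  27 < parent 40 at index 3, swap → [9, 36, 37, 27, 44, 55, 38, 40]
  27 < parent 36 at index 1, swap → [9, 27, 37, 36, 44, 55, 38, 40]
extract-min → returns 9:
  remove root 9; move last element 40 to root → [40, 27, 37, 36, 44, 55, 38]
  40 vs smaller child 27 at index 1, swap → [27, 40, 37, 36, 44, 55, 38]
  40 vs smaller child 36 at index 3, swap → [27, 36, 37, 40, 44, 55, 38]
insert 3:
  append 3 at index 7 → [27, 36, 37, 40, 44, 55, 38, 3]
  3 < parent 40 at index 3, swap → [27, 36, 37, 3, 44, 55, 38, 40]
  3 < parent 36 at index 1, swap → [27, 3, 37, 36, 44, 55, 38, 40]
  3 < parent 27 at index 0, swap → [3, 27, 37, 36, 44, 55, 38, 40]
extract-min → returns 3:
  remove root 3; move last element 40 to root → [40, 27, 37, 36, 44, 55, 38]
  40 vs smaller child 27 at index 1, swap → [27, 40, 37, 36, 44, 55, 38]
  40 vs smaller child 36 at index 3, swap → [27, 36, 37, 40, 44, 55, 38]

[27, 36, 37, 40, 44, 55, 38]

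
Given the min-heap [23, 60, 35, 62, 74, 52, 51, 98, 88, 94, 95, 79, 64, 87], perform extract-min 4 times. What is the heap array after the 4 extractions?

extract-min #1 returns 23:
  remove root 23; move last element 87 to root → [87, 60, 35, 62, 74, 52, 51, 98, 88, 94, 95, 79, 64]
  87 vs smaller child 35 at index 2, swap → [35, 60, 87, 62, 74, 52, 51, 98, 88, 94, 95, 79, 64]
  87 vs smaller child 51 at index 6, swap → [35, 60, 51, 62, 74, 52, 87, 98, 88, 94, 95, 79, 64]
extract-min #2 returns 35:
  remove root 35; move last element 64 to root → [64, 60, 51, 62, 74, 52, 87, 98, 88, 94, 95, 79]
  64 vs smaller child 51 at index 2, swap → [51, 60, 64, 62, 74, 52, 87, 98, 88, 94, 95, 79]
  64 vs smaller child 52 at index 5, swap → [51, 60, 52, 62, 74, 64, 87, 98, 88, 94, 95, 79]
extract-min #3 returns 51:
  remove root 51; move last element 79 to root → [79, 60, 52, 62, 74, 64, 87, 98, 88, 94, 95]
  79 vs smaller child 52 at index 2, swap → [52, 60, 79, 62, 74, 64, 87, 98, 88, 94, 95]
  79 vs smaller child 64 at index 5, swap → [52, 60, 64, 62, 74, 79, 87, 98, 88, 94, 95]
extract-min #4 returns 52:
  remove root 52; move last element 95 to root → [95, 60, 64, 62, 74, 79, 87, 98, 88, 94]
  95 vs smaller child 60 at index 1, swap → [60, 95, 64, 62, 74, 79, 87, 98, 88, 94]
  95 vs smaller child 62 at index 3, swap → [60, 62, 64, 95, 74, 79, 87, 98, 88, 94]
  95 vs smaller child 88 at index 8, swap → [60, 62, 64, 88, 74, 79, 87, 98, 95, 94]

[60, 62, 64, 88, 74, 79, 87, 98, 95, 94]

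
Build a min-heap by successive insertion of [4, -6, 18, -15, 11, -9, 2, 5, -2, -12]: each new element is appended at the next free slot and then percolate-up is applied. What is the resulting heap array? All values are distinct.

Insert 4:
  append 4 at index 0 → [4] (no swap needed)
Insert -6:
  append -6 at index 1 → [4, -6]
  -6 < parent 4 at index 0, swap → [-6, 4]
Insert 18:
  append 18 at index 2 → [-6, 4, 18] (no swap needed)
Insert -15:
  append -15 at index 3 → [-6, 4, 18, -15]
  -15 < parent 4 at index 1, swap → [-6, -15, 18, 4]
  -15 < parent -6 at index 0, swap → [-15, -6, 18, 4]
Insert 11:
  append 11 at index 4 → [-15, -6, 18, 4, 11] (no swap needed)
Insert -9:
  append -9 at index 5 → [-15, -6, 18, 4, 11, -9]
  -9 < parent 18 at index 2, swap → [-15, -6, -9, 4, 11, 18]
Insert 2:
  append 2 at index 6 → [-15, -6, -9, 4, 11, 18, 2] (no swap needed)
Insert 5:
  append 5 at index 7 → [-15, -6, -9, 4, 11, 18, 2, 5] (no swap needed)
Insert -2:
  append -2 at index 8 → [-15, -6, -9, 4, 11, 18, 2, 5, -2]
  -2 < parent 4 at index 3, swap → [-15, -6, -9, -2, 11, 18, 2, 5, 4]
Insert -12:
  append -12 at index 9 → [-15, -6, -9, -2, 11, 18, 2, 5, 4, -12]
  -12 < parent 11 at index 4, swap → [-15, -6, -9, -2, -12, 18, 2, 5, 4, 11]
  -12 < parent -6 at index 1, swap → [-15, -12, -9, -2, -6, 18, 2, 5, 4, 11]

[-15, -12, -9, -2, -6, 18, 2, 5, 4, 11]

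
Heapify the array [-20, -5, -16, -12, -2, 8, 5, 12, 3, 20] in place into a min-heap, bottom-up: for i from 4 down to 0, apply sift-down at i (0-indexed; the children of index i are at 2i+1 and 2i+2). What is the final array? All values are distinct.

sift down from index 4: already satisfies heap property
sift down from index 3: already satisfies heap property
sift down from index 2: already satisfies heap property
sift down from index 1:
  -5 vs smaller child -12 at index 3, swap → [-20, -12, -16, -5, -2, 8, 5, 12, 3, 20]
sift down from index 0: already satisfies heap property

[-20, -12, -16, -5, -2, 8, 5, 12, 3, 20]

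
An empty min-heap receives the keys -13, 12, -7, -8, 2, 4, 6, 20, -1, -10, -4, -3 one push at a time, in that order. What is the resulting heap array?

[-13, -10, -7, -1, -8, -3, 6, 20, 12, 2, -4, 4]

Insert -13:
  append -13 at index 0 → [-13] (no swap needed)
Insert 12:
  append 12 at index 1 → [-13, 12] (no swap needed)
Insert -7:
  append -7 at index 2 → [-13, 12, -7] (no swap needed)
Insert -8:
  append -8 at index 3 → [-13, 12, -7, -8]
  -8 < parent 12 at index 1, swap → [-13, -8, -7, 12]
Insert 2:
  append 2 at index 4 → [-13, -8, -7, 12, 2] (no swap needed)
Insert 4:
  append 4 at index 5 → [-13, -8, -7, 12, 2, 4] (no swap needed)
Insert 6:
  append 6 at index 6 → [-13, -8, -7, 12, 2, 4, 6] (no swap needed)
Insert 20:
  append 20 at index 7 → [-13, -8, -7, 12, 2, 4, 6, 20] (no swap needed)
Insert -1:
  append -1 at index 8 → [-13, -8, -7, 12, 2, 4, 6, 20, -1]
  -1 < parent 12 at index 3, swap → [-13, -8, -7, -1, 2, 4, 6, 20, 12]
Insert -10:
  append -10 at index 9 → [-13, -8, -7, -1, 2, 4, 6, 20, 12, -10]
  -10 < parent 2 at index 4, swap → [-13, -8, -7, -1, -10, 4, 6, 20, 12, 2]
  -10 < parent -8 at index 1, swap → [-13, -10, -7, -1, -8, 4, 6, 20, 12, 2]
Insert -4:
  append -4 at index 10 → [-13, -10, -7, -1, -8, 4, 6, 20, 12, 2, -4] (no swap needed)
Insert -3:
  append -3 at index 11 → [-13, -10, -7, -1, -8, 4, 6, 20, 12, 2, -4, -3]
  -3 < parent 4 at index 5, swap → [-13, -10, -7, -1, -8, -3, 6, 20, 12, 2, -4, 4]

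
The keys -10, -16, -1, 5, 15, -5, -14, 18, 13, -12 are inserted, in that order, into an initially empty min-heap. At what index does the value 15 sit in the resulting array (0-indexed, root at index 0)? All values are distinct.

9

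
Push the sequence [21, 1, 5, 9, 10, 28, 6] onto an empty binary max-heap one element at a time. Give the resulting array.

[28, 10, 21, 1, 9, 5, 6]

Insert 21:
  append 21 at index 0 → [21] (no swap needed)
Insert 1:
  append 1 at index 1 → [21, 1] (no swap needed)
Insert 5:
  append 5 at index 2 → [21, 1, 5] (no swap needed)
Insert 9:
  append 9 at index 3 → [21, 1, 5, 9]
  9 > parent 1 at index 1, swap → [21, 9, 5, 1]
Insert 10:
  append 10 at index 4 → [21, 9, 5, 1, 10]
  10 > parent 9 at index 1, swap → [21, 10, 5, 1, 9]
Insert 28:
  append 28 at index 5 → [21, 10, 5, 1, 9, 28]
  28 > parent 5 at index 2, swap → [21, 10, 28, 1, 9, 5]
  28 > parent 21 at index 0, swap → [28, 10, 21, 1, 9, 5]
Insert 6:
  append 6 at index 6 → [28, 10, 21, 1, 9, 5, 6] (no swap needed)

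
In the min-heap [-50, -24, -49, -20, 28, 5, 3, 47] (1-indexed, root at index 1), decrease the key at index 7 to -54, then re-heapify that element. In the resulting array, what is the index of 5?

6

set index 7 from 3 to -54 → [-50, -24, -49, -20, 28, 5, -54, 47]
-54 < parent -49 at index 3, swap → [-50, -24, -54, -20, 28, 5, -49, 47]
-54 < parent -50 at index 1, swap → [-54, -24, -50, -20, 28, 5, -49, 47]
resulting array: [-54, -24, -50, -20, 28, 5, -49, 47]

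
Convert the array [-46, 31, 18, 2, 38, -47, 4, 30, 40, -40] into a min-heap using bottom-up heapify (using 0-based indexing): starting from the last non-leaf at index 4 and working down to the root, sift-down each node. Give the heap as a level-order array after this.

[-47, -40, -46, 2, 31, 18, 4, 30, 40, 38]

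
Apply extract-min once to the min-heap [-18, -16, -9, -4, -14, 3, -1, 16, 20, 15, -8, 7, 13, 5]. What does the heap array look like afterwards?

[-16, -14, -9, -4, -8, 3, -1, 16, 20, 15, 5, 7, 13]

remove root -18; move last element 5 to root → [5, -16, -9, -4, -14, 3, -1, 16, 20, 15, -8, 7, 13]
5 vs smaller child -16 at index 1, swap → [-16, 5, -9, -4, -14, 3, -1, 16, 20, 15, -8, 7, 13]
5 vs smaller child -14 at index 4, swap → [-16, -14, -9, -4, 5, 3, -1, 16, 20, 15, -8, 7, 13]
5 vs smaller child -8 at index 10, swap → [-16, -14, -9, -4, -8, 3, -1, 16, 20, 15, 5, 7, 13]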